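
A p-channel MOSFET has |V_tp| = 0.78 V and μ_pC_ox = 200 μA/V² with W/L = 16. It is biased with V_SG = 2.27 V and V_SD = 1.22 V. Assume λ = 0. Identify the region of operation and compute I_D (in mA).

Triode; I_D = 3.44 mA

k_p = μ_pC_ox · (W/L) = 3.2 mA/V².
V_ov = V_SG − |V_tp| = 2.27 − 0.78 = 1.49 V.
Since V_SD = 1.22 V < V_ov = 1.49 V, the device is in the triode region.
I_D = k_p [V_ov · V_SD − ½ V_SD²] = 3.2 × [1.49 × 1.22 − 0.5 × 1.22²] = 3.44 mA.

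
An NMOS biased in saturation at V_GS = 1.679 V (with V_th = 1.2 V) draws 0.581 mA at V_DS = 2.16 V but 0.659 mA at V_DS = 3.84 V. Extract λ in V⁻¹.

With V_GS fixed, I_D ∝ (1 + λ V_DS) in saturation, so I_D2/I_D1 = (1 + λ V_DS2)/(1 + λ V_DS1).
0.659/0.581 = 1.134 = (1 + 3.84 λ)/(1 + 2.16 λ).
Solving: λ (I_D1 V_DS2 − I_D2 V_DS1) = I_D2 − I_D1, so λ = (0.659 − 0.581) / (0.581 × 3.84 − 0.659 × 2.16) = 0.078 / 0.808 = 0.0966 V⁻¹.

λ = 0.0966 V⁻¹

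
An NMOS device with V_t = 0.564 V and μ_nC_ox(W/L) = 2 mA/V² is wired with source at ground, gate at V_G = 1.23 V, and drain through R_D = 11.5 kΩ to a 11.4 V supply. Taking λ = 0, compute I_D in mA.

I_D = 0.444 mA

V_GS = V_G = 1.23 V, so V_ov = 1.23 − 0.564 = 0.666 V.
Assume saturation: I_D = ½ k_n V_ov² = 0.5 × 2 × 0.666² = 0.444 mA, giving V_DS = V_DD − I_D R_D = 11.4 − 0.444 × 11.5 = 6.3 V.
V_DS = 6.3 V ≥ V_ov = 0.666 V, confirming saturation.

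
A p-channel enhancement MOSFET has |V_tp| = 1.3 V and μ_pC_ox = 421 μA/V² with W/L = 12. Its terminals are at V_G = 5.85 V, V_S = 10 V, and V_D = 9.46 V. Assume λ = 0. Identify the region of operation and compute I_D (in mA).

Triode; I_D = 7.04 mA

V_SG = V_S − V_G = 10 − 5.85 = 4.15 V; V_SD = V_S − V_D = 10 − 9.46 = 0.54 V.
k_p = μ_pC_ox · (W/L) = 5.052 mA/V².
V_ov = V_SG − |V_tp| = 4.15 − 1.3 = 2.85 V.
Since V_SD = 0.54 V < V_ov = 2.85 V, the device is in the triode region.
I_D = k_p [V_ov · V_SD − ½ V_SD²] = 5.052 × [2.85 × 0.54 − 0.5 × 0.54²] = 7.04 mA.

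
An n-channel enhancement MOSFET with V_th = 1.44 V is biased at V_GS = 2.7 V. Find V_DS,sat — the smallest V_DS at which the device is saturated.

The boundary between triode and saturation is V_DS = V_GS − V_th = V_ov.
V_ov = 2.7 − 1.44 = 1.26 V.

V_DS,sat = 1.26 V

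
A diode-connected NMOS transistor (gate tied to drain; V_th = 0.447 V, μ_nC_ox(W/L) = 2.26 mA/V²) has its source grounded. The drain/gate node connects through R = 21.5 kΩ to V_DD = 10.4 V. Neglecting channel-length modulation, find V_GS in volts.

V_GS = 1.07 V

With gate tied to drain, V_GS = V_DS ≥ V_GS − V_th, so the device is in saturation.
KCL at the drain: ½ k_n (V_GS − V_th)² = (V_DD − V_GS)/R.
Let x = V_GS − 0.447. Then 24.3 x² + x − 9.953 = 0, giving x = 0.62 V (positive root), so V_GS = 1.07 V.
I_D = (V_DD − V_GS)/R = (10.4 − 1.07) / 21.5 = 0.434 mA.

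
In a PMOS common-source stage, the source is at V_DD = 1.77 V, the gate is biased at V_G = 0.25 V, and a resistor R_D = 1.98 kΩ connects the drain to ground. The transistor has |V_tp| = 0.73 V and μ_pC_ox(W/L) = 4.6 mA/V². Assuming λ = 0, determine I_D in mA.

I_D = 0.767 mA

V_SG = V_DD − V_G = 1.77 − 0.25 = 1.52 V, so V_ov = 1.52 − 0.73 = 0.79 V.
Assume saturation: I_D = ½ k_p V_ov² = 0.5 × 4.6 × 0.79² = 1.44 mA, giving V_SD = V_DD − I_D R_D = 1.77 − 1.44 × 1.98 = -1.07 V.
But -1.07 V < V_ov = 0.79 V, so the device is actually in triode.
In triode I_D = k_p[V_ov V_SD − ½ V_SD²] and I_D = (V_DD − V_SD)/R_D. Equating: 4.55 V_SD² − 8.195 V_SD + 1.77 = 0, giving V_SD = 0.251 V (the root below V_ov).
I_D = (1.77 − 0.251) / 1.98 = 0.767 mA.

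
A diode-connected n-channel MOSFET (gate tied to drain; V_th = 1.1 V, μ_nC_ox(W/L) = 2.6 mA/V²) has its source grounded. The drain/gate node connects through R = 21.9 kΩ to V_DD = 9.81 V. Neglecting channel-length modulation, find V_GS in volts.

V_GS = 1.64 V

With gate tied to drain, V_GS = V_DS ≥ V_GS − V_th, so the device is in saturation.
KCL at the drain: ½ k_n (V_GS − V_th)² = (V_DD − V_GS)/R.
Let x = V_GS − 1.1. Then 28.5 x² + x − 8.71 = 0, giving x = 0.536 V (positive root), so V_GS = 1.64 V.
I_D = (V_DD − V_GS)/R = (9.81 − 1.64) / 21.9 = 0.373 mA.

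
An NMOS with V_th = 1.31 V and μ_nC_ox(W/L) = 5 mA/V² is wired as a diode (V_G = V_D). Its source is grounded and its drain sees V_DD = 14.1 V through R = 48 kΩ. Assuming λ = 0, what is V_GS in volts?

With gate tied to drain, V_GS = V_DS ≥ V_GS − V_th, so the device is in saturation.
KCL at the drain: ½ k_n (V_GS − V_th)² = (V_DD − V_GS)/R.
Let x = V_GS − 1.31. Then 120 x² + x − 12.79 = 0, giving x = 0.322 V (positive root), so V_GS = 1.63 V.
I_D = (V_DD − V_GS)/R = (14.1 − 1.63) / 48 = 0.26 mA.

V_GS = 1.63 V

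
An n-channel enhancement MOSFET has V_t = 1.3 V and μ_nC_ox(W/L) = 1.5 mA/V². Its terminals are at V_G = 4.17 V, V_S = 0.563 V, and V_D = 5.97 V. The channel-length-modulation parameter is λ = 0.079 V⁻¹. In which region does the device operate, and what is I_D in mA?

V_GS = V_G − V_S = 4.17 − 0.563 = 3.61 V; V_DS = V_D − V_S = 5.97 − 0.563 = 5.41 V.
V_ov = V_GS − V_t = 3.61 − 1.3 = 2.31 V.
Since V_DS = 5.41 V ≥ V_ov = 2.31 V, the device is in saturation.
I_D = ½ k_n V_ov² (1 + λ V_DS) = 0.5 × 1.5 × 2.31² × (1 + 0.079 × 5.41) = 5.7 mA.

Saturation; I_D = 5.70 mA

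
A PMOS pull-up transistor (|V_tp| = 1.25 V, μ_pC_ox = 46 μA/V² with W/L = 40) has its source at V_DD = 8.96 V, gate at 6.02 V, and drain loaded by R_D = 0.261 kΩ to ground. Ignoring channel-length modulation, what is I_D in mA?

V_SG = V_DD − V_G = 8.96 − 6.02 = 2.94 V, so V_ov = 2.94 − 1.25 = 1.69 V.
k_p = μ_pC_ox · (W/L) = 1.84 mA/V².
Assume saturation: I_D = ½ k_p V_ov² = 0.5 × 1.84 × 1.69² = 2.63 mA, giving V_SD = V_DD − I_D R_D = 8.96 − 2.63 × 0.261 = 8.27 V.
V_SD = 8.27 V ≥ V_ov = 1.69 V, confirming saturation.

I_D = 2.63 mA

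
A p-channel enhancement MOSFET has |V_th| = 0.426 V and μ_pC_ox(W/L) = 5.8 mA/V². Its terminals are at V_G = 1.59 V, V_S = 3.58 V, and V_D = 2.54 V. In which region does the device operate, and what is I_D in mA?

V_SG = V_S − V_G = 3.58 − 1.59 = 1.99 V; V_SD = V_S − V_D = 3.58 − 2.54 = 1.04 V.
V_ov = V_SG − |V_th| = 1.99 − 0.426 = 1.56 V.
Since V_SD = 1.04 V < V_ov = 1.56 V, the device is in the triode region.
I_D = k_p [V_ov · V_SD − ½ V_SD²] = 5.8 × [1.56 × 1.04 − 0.5 × 1.04²] = 6.3 mA.

Triode; I_D = 6.30 mA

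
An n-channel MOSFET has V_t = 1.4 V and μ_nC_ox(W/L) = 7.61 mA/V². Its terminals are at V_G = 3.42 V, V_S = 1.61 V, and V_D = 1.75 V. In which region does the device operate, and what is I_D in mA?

Triode; I_D = 0.362 mA

V_GS = V_G − V_S = 3.42 − 1.61 = 1.81 V; V_DS = V_D − V_S = 1.75 − 1.61 = 0.14 V.
V_ov = V_GS − V_t = 1.81 − 1.4 = 0.41 V.
Since V_DS = 0.14 V < V_ov = 0.41 V, the device is in the triode region.
I_D = k_n [V_ov · V_DS − ½ V_DS²] = 7.61 × [0.41 × 0.14 − 0.5 × 0.14²] = 0.362 mA.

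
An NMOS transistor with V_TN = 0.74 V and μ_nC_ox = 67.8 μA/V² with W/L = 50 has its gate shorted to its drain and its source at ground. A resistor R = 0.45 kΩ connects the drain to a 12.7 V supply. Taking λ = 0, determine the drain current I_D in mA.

I_D = 19.1 mA

With gate tied to drain, V_GS = V_DS ≥ V_GS − V_TN, so the device is in saturation.
k_n = μ_nC_ox · (W/L) = 3.39 mA/V².
KCL at the drain: ½ k_n (V_GS − V_TN)² = (V_DD − V_GS)/R.
Let x = V_GS − 0.74. Then 0.763 x² + x − 11.96 = 0, giving x = 3.36 V (positive root), so V_GS = 4.1 V.
I_D = (V_DD − V_GS)/R = (12.7 − 4.1) / 0.45 = 19.1 mA.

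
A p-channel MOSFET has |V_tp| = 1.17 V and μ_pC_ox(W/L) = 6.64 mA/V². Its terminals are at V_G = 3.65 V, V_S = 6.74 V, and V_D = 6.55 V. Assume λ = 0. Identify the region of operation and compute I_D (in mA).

Triode; I_D = 2.30 mA

V_SG = V_S − V_G = 6.74 − 3.65 = 3.09 V; V_SD = V_S − V_D = 6.74 − 6.55 = 0.19 V.
V_ov = V_SG − |V_tp| = 3.09 − 1.17 = 1.92 V.
Since V_SD = 0.19 V < V_ov = 1.92 V, the device is in the triode region.
I_D = k_p [V_ov · V_SD − ½ V_SD²] = 6.64 × [1.92 × 0.19 − 0.5 × 0.19²] = 2.3 mA.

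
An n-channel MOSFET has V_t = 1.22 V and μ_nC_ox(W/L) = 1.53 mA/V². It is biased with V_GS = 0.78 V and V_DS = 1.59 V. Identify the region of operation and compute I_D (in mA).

V_GS = 0.78 V < V_t = 1.22 V, so the transistor is in cutoff.

Cutoff; I_D = 0 mA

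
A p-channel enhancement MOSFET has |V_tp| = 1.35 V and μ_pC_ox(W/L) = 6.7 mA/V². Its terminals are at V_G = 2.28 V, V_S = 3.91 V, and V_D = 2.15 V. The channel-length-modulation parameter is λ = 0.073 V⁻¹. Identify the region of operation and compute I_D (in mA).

Saturation; I_D = 0.296 mA

V_SG = V_S − V_G = 3.91 − 2.28 = 1.63 V; V_SD = V_S − V_D = 3.91 − 2.15 = 1.76 V.
V_ov = V_SG − |V_tp| = 1.63 − 1.35 = 0.28 V.
Since V_SD = 1.76 V ≥ V_ov = 0.28 V, the device is in saturation.
I_D = ½ k_p V_ov² (1 + λ V_SD) = 0.5 × 6.7 × 0.28² × (1 + 0.073 × 1.76) = 0.296 mA.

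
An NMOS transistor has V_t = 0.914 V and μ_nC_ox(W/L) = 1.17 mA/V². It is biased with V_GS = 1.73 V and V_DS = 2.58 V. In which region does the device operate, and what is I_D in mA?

Saturation; I_D = 0.390 mA

V_ov = V_GS − V_t = 1.73 − 0.914 = 0.816 V.
Since V_DS = 2.58 V ≥ V_ov = 0.816 V, the device is in saturation.
I_D = ½ k_n V_ov² = 0.5 × 1.17 × 0.816² = 0.39 mA.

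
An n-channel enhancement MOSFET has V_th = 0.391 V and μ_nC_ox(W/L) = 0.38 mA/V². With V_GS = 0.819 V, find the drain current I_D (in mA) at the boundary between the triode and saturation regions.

At the boundary V_DS = V_ov = V_GS − V_th = 0.819 − 0.391 = 0.428 V.
I_D = ½ k_n V_ov² = 0.5 × 0.38 × 0.428² = 0.0348 mA.

I_D = 0.0348 mA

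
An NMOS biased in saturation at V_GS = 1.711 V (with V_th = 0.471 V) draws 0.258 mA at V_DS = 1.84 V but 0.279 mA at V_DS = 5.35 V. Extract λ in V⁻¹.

With V_GS fixed, I_D ∝ (1 + λ V_DS) in saturation, so I_D2/I_D1 = (1 + λ V_DS2)/(1 + λ V_DS1).
0.279/0.258 = 1.081 = (1 + 5.35 λ)/(1 + 1.84 λ).
Solving: λ (I_D1 V_DS2 − I_D2 V_DS1) = I_D2 − I_D1, so λ = (0.279 − 0.258) / (0.258 × 5.35 − 0.279 × 1.84) = 0.021 / 0.867 = 0.0242 V⁻¹.

λ = 0.0242 V⁻¹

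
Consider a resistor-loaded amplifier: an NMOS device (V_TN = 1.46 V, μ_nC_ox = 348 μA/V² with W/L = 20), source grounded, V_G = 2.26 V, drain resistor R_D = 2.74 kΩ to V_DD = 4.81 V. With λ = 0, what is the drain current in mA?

I_D = 1.62 mA

V_GS = V_G = 2.26 V, so V_ov = 2.26 − 1.46 = 0.8 V.
k_n = μ_nC_ox · (W/L) = 6.96 mA/V².
Assume saturation: I_D = ½ k_n V_ov² = 0.5 × 6.96 × 0.8² = 2.23 mA, giving V_DS = V_DD − I_D R_D = 4.81 − 2.23 × 2.74 = -1.29 V.
But -1.29 V < V_ov = 0.8 V, so the device is actually in triode.
In triode I_D = k_n[V_ov V_DS − ½ V_DS²] and I_D = (V_DD − V_DS)/R_D. Equating: 9.54 V_DS² − 16.26 V_DS + 4.81 = 0, giving V_DS = 0.381 V (the root below V_ov).
I_D = (4.81 − 0.381) / 2.74 = 1.62 mA.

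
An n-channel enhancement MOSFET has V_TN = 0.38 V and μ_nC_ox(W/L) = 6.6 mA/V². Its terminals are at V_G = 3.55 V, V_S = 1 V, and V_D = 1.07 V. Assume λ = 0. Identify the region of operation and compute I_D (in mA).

Triode; I_D = 0.986 mA

V_GS = V_G − V_S = 3.55 − 1 = 2.55 V; V_DS = V_D − V_S = 1.07 − 1 = 0.07 V.
V_ov = V_GS − V_TN = 2.55 − 0.38 = 2.17 V.
Since V_DS = 0.07 V < V_ov = 2.17 V, the device is in the triode region.
I_D = k_n [V_ov · V_DS − ½ V_DS²] = 6.6 × [2.17 × 0.07 − 0.5 × 0.07²] = 0.986 mA.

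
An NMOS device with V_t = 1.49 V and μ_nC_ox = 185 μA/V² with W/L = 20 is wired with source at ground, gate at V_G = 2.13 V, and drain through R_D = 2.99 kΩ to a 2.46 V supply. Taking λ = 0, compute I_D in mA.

I_D = 0.678 mA

V_GS = V_G = 2.13 V, so V_ov = 2.13 − 1.49 = 0.64 V.
k_n = μ_nC_ox · (W/L) = 3.7 mA/V².
Assume saturation: I_D = ½ k_n V_ov² = 0.5 × 3.7 × 0.64² = 0.758 mA, giving V_DS = V_DD − I_D R_D = 2.46 − 0.758 × 2.99 = 0.194 V.
But 0.194 V < V_ov = 0.64 V, so the device is actually in triode.
In triode I_D = k_n[V_ov V_DS − ½ V_DS²] and I_D = (V_DD − V_DS)/R_D. Equating: 5.53 V_DS² − 8.08 V_DS + 2.46 = 0, giving V_DS = 0.432 V (the root below V_ov).
I_D = (2.46 − 0.432) / 2.99 = 0.678 mA.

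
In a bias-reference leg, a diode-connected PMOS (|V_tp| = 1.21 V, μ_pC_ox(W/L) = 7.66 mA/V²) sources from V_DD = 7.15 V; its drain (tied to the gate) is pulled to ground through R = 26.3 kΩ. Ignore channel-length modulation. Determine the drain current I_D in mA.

With gate tied to drain, V_SG = V_SD ≥ V_SG − |V_tp|, so the device is in saturation.
KCL at the drain: ½ k_p (V_SG − |V_tp|)² = (V_DD − V_SG)/R.
Let x = V_SG − 1.21. Then 101 x² + x − 5.94 = 0, giving x = 0.238 V (positive root), so V_SG = 1.45 V.
I_D = (V_DD − V_SG)/R = (7.15 − 1.45) / 26.3 = 0.217 mA.

I_D = 0.217 mA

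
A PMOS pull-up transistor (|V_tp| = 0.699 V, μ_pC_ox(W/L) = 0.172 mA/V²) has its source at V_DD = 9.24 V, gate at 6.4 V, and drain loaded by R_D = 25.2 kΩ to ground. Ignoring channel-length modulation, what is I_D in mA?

V_SG = V_DD − V_G = 9.24 − 6.4 = 2.84 V, so V_ov = 2.84 − 0.699 = 2.14 V.
Assume saturation: I_D = ½ k_p V_ov² = 0.5 × 0.172 × 2.14² = 0.394 mA, giving V_SD = V_DD − I_D R_D = 9.24 − 0.394 × 25.2 = -0.694 V.
But -0.694 V < V_ov = 2.14 V, so the device is actually in triode.
In triode I_D = k_p[V_ov V_SD − ½ V_SD²] and I_D = (V_DD − V_SD)/R_D. Equating: 2.17 V_SD² − 10.28 V_SD + 9.24 = 0, giving V_SD = 1.2 V (the root below V_ov).
I_D = (9.24 − 1.2) / 25.2 = 0.319 mA.

I_D = 0.319 mA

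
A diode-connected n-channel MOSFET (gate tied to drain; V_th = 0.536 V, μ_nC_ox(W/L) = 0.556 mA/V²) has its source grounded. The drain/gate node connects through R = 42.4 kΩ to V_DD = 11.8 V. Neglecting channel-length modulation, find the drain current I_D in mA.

I_D = 0.244 mA

With gate tied to drain, V_GS = V_DS ≥ V_GS − V_th, so the device is in saturation.
KCL at the drain: ½ k_n (V_GS − V_th)² = (V_DD − V_GS)/R.
Let x = V_GS − 0.536. Then 11.8 x² + x − 11.26 = 0, giving x = 0.936 V (positive root), so V_GS = 1.47 V.
I_D = (V_DD − V_GS)/R = (11.8 − 1.47) / 42.4 = 0.244 mA.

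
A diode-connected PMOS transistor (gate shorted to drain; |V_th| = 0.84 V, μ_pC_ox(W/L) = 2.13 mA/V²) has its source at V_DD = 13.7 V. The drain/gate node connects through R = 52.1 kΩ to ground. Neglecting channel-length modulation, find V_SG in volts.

With gate tied to drain, V_SG = V_SD ≥ V_SG − |V_th|, so the device is in saturation.
KCL at the drain: ½ k_p (V_SG − |V_th|)² = (V_DD − V_SG)/R.
Let x = V_SG − 0.84. Then 55.5 x² + x − 12.86 = 0, giving x = 0.472 V (positive root), so V_SG = 1.31 V.
I_D = (V_DD − V_SG)/R = (13.7 − 1.31) / 52.1 = 0.238 mA.

V_SG = 1.31 V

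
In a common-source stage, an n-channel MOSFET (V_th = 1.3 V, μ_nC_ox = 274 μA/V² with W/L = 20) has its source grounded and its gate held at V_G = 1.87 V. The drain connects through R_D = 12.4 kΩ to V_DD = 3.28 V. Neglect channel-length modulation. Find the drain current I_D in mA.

V_GS = V_G = 1.87 V, so V_ov = 1.87 − 1.3 = 0.57 V.
k_n = μ_nC_ox · (W/L) = 5.48 mA/V².
Assume saturation: I_D = ½ k_n V_ov² = 0.5 × 5.48 × 0.57² = 0.89 mA, giving V_DS = V_DD − I_D R_D = 3.28 − 0.89 × 12.4 = -7.76 V.
But -7.76 V < V_ov = 0.57 V, so the device is actually in triode.
In triode I_D = k_n[V_ov V_DS − ½ V_DS²] and I_D = (V_DD − V_DS)/R_D. Equating: 34 V_DS² − 39.73 V_DS + 3.28 = 0, giving V_DS = 0.0894 V (the root below V_ov).
I_D = (3.28 − 0.0894) / 12.4 = 0.257 mA.

I_D = 0.257 mA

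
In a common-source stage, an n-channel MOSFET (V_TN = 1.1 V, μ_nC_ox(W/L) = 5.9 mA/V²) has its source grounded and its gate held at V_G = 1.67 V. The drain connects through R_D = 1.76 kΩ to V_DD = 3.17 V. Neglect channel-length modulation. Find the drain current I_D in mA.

I_D = 0.958 mA

V_GS = V_G = 1.67 V, so V_ov = 1.67 − 1.1 = 0.57 V.
Assume saturation: I_D = ½ k_n V_ov² = 0.5 × 5.9 × 0.57² = 0.958 mA, giving V_DS = V_DD − I_D R_D = 3.17 − 0.958 × 1.76 = 1.48 V.
V_DS = 1.48 V ≥ V_ov = 0.57 V, confirming saturation.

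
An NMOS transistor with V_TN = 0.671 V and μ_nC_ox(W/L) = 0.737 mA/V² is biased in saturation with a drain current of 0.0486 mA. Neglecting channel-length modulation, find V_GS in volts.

In saturation I_D = ½ k_n (V_GS − V_TN)², so V_GS − V_TN = √(2 I_D / k_n) = √(2 × 0.0486 / 0.737) = 0.363 V.
V_GS = 0.671 + 0.363 = 1.03 V.

V_GS = 1.03 V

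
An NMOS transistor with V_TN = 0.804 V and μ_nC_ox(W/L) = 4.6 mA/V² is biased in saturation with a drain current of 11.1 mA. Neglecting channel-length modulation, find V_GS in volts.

In saturation I_D = ½ k_n (V_GS − V_TN)², so V_GS − V_TN = √(2 I_D / k_n) = √(2 × 11.1 / 4.6) = 2.2 V.
V_GS = 0.804 + 2.2 = 3 V.

V_GS = 3.00 V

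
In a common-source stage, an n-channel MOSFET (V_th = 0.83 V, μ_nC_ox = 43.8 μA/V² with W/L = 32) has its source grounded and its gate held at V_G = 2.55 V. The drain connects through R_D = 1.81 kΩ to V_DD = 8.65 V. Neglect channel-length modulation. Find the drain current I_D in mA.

V_GS = V_G = 2.55 V, so V_ov = 2.55 − 0.83 = 1.72 V.
k_n = μ_nC_ox · (W/L) = 1.402 mA/V².
Assume saturation: I_D = ½ k_n V_ov² = 0.5 × 1.402 × 1.72² = 2.07 mA, giving V_DS = V_DD − I_D R_D = 8.65 − 2.07 × 1.81 = 4.9 V.
V_DS = 4.9 V ≥ V_ov = 1.72 V, confirming saturation.

I_D = 2.07 mA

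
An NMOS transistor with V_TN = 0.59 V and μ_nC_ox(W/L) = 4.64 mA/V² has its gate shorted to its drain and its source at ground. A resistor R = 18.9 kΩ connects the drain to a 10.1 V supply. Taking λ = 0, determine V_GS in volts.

V_GS = 1.04 V

With gate tied to drain, V_GS = V_DS ≥ V_GS − V_TN, so the device is in saturation.
KCL at the drain: ½ k_n (V_GS − V_TN)² = (V_DD − V_GS)/R.
Let x = V_GS − 0.59. Then 43.8 x² + x − 9.51 = 0, giving x = 0.454 V (positive root), so V_GS = 1.04 V.
I_D = (V_DD − V_GS)/R = (10.1 − 1.04) / 18.9 = 0.479 mA.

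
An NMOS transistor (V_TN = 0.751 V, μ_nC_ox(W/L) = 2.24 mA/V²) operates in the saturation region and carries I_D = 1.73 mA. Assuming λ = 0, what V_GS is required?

In saturation I_D = ½ k_n (V_GS − V_TN)², so V_GS − V_TN = √(2 I_D / k_n) = √(2 × 1.73 / 2.24) = 1.24 V.
V_GS = 0.751 + 1.24 = 1.99 V.

V_GS = 1.99 V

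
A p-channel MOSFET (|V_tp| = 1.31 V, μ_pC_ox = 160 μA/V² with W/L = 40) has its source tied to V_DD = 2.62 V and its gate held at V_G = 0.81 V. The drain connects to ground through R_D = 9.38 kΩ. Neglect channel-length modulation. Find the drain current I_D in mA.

I_D = 0.269 mA

V_SG = V_DD − V_G = 2.62 − 0.81 = 1.81 V, so V_ov = 1.81 − 1.31 = 0.5 V.
k_p = μ_pC_ox · (W/L) = 6.4 mA/V².
Assume saturation: I_D = ½ k_p V_ov² = 0.5 × 6.4 × 0.5² = 0.8 mA, giving V_SD = V_DD − I_D R_D = 2.62 − 0.8 × 9.38 = -4.88 V.
But -4.88 V < V_ov = 0.5 V, so the device is actually in triode.
In triode I_D = k_p[V_ov V_SD − ½ V_SD²] and I_D = (V_DD − V_SD)/R_D. Equating: 30 V_SD² − 31.02 V_SD + 2.62 = 0, giving V_SD = 0.0928 V (the root below V_ov).
I_D = (2.62 − 0.0928) / 9.38 = 0.269 mA.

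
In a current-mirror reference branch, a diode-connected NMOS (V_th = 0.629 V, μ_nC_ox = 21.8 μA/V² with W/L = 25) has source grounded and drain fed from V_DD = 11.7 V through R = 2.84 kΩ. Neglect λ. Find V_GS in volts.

With gate tied to drain, V_GS = V_DS ≥ V_GS − V_th, so the device is in saturation.
k_n = μ_nC_ox · (W/L) = 0.545 mA/V².
KCL at the drain: ½ k_n (V_GS − V_th)² = (V_DD − V_GS)/R.
Let x = V_GS − 0.629. Then 0.774 x² + x − 11.07 = 0, giving x = 3.19 V (positive root), so V_GS = 3.82 V.
I_D = (V_DD − V_GS)/R = (11.7 − 3.82) / 2.84 = 2.77 mA.

V_GS = 3.82 V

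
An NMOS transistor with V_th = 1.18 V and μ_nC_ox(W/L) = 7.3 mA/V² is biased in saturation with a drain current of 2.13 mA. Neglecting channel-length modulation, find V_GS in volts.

V_GS = 1.94 V

In saturation I_D = ½ k_n (V_GS − V_th)², so V_GS − V_th = √(2 I_D / k_n) = √(2 × 2.13 / 7.3) = 0.764 V.
V_GS = 1.18 + 0.764 = 1.94 V.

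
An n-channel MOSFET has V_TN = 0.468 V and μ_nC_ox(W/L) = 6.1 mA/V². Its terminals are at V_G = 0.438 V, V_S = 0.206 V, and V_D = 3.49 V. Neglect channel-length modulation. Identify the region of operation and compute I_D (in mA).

V_GS = V_G − V_S = 0.438 − 0.206 = 0.232 V; V_DS = V_D − V_S = 3.49 − 0.206 = 3.28 V.
V_GS = 0.232 V < V_TN = 0.468 V, so the transistor is in cutoff.

Cutoff; I_D = 0 mA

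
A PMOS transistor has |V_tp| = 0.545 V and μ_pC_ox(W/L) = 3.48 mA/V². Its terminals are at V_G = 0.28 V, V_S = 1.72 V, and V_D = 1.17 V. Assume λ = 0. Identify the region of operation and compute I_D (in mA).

Triode; I_D = 1.19 mA

V_SG = V_S − V_G = 1.72 − 0.28 = 1.44 V; V_SD = V_S − V_D = 1.72 − 1.17 = 0.55 V.
V_ov = V_SG − |V_tp| = 1.44 − 0.545 = 0.895 V.
Since V_SD = 0.55 V < V_ov = 0.895 V, the device is in the triode region.
I_D = k_p [V_ov · V_SD − ½ V_SD²] = 3.48 × [0.895 × 0.55 − 0.5 × 0.55²] = 1.19 mA.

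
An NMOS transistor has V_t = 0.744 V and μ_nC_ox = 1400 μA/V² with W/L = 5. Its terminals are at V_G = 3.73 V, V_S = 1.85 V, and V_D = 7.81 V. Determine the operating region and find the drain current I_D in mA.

Saturation; I_D = 4.52 mA

V_GS = V_G − V_S = 3.73 − 1.85 = 1.88 V; V_DS = V_D − V_S = 7.81 − 1.85 = 5.96 V.
k_n = μ_nC_ox · (W/L) = 7 mA/V².
V_ov = V_GS − V_t = 1.88 − 0.744 = 1.14 V.
Since V_DS = 5.96 V ≥ V_ov = 1.14 V, the device is in saturation.
I_D = ½ k_n V_ov² = 0.5 × 7 × 1.14² = 4.52 mA.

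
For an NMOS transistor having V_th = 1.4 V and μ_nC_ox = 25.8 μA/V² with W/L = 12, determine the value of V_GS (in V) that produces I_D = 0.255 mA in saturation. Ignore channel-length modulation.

V_GS = 2.68 V

k_n = μ_nC_ox · (W/L) = 0.3096 mA/V².
In saturation I_D = ½ k_n (V_GS − V_th)², so V_GS − V_th = √(2 I_D / k_n) = √(2 × 0.255 / 0.3096) = 1.28 V.
V_GS = 1.4 + 1.28 = 2.68 V.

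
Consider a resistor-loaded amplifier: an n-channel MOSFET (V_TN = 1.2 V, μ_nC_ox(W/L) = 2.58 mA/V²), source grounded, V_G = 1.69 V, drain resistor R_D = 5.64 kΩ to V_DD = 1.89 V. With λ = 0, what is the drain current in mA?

V_GS = V_G = 1.69 V, so V_ov = 1.69 − 1.2 = 0.49 V.
Assume saturation: I_D = ½ k_n V_ov² = 0.5 × 2.58 × 0.49² = 0.31 mA, giving V_DS = V_DD − I_D R_D = 1.89 − 0.31 × 5.64 = 0.143 V.
But 0.143 V < V_ov = 0.49 V, so the device is actually in triode.
In triode I_D = k_n[V_ov V_DS − ½ V_DS²] and I_D = (V_DD − V_DS)/R_D. Equating: 7.28 V_DS² − 8.13 V_DS + 1.89 = 0, giving V_DS = 0.33 V (the root below V_ov).
I_D = (1.89 − 0.33) / 5.64 = 0.277 mA.

I_D = 0.277 mA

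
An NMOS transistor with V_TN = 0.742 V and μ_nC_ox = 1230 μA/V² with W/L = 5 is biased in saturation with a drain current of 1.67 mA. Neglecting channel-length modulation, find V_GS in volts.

k_n = μ_nC_ox · (W/L) = 6.15 mA/V².
In saturation I_D = ½ k_n (V_GS − V_TN)², so V_GS − V_TN = √(2 I_D / k_n) = √(2 × 1.67 / 6.15) = 0.737 V.
V_GS = 0.742 + 0.737 = 1.48 V.

V_GS = 1.48 V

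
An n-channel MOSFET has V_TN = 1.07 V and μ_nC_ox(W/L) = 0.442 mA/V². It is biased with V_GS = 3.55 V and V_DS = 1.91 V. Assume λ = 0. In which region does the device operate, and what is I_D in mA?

Triode; I_D = 1.29 mA

V_ov = V_GS − V_TN = 3.55 − 1.07 = 2.48 V.
Since V_DS = 1.91 V < V_ov = 2.48 V, the device is in the triode region.
I_D = k_n [V_ov · V_DS − ½ V_DS²] = 0.442 × [2.48 × 1.91 − 0.5 × 1.91²] = 1.29 mA.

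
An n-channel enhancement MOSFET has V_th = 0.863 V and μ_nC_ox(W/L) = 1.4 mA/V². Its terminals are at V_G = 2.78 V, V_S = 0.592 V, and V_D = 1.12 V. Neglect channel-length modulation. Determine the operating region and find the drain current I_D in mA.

V_GS = V_G − V_S = 2.78 − 0.592 = 2.19 V; V_DS = V_D − V_S = 1.12 − 0.592 = 0.528 V.
V_ov = V_GS − V_th = 2.19 − 0.863 = 1.32 V.
Since V_DS = 0.528 V < V_ov = 1.32 V, the device is in the triode region.
I_D = k_n [V_ov · V_DS − ½ V_DS²] = 1.4 × [1.32 × 0.528 − 0.5 × 0.528²] = 0.784 mA.

Triode; I_D = 0.784 mA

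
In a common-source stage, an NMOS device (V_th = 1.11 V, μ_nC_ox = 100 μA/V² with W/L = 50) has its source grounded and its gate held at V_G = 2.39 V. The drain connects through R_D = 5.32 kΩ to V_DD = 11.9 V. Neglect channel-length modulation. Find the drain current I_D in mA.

I_D = 2.16 mA

V_GS = V_G = 2.39 V, so V_ov = 2.39 − 1.11 = 1.28 V.
k_n = μ_nC_ox · (W/L) = 5 mA/V².
Assume saturation: I_D = ½ k_n V_ov² = 0.5 × 5 × 1.28² = 4.1 mA, giving V_DS = V_DD − I_D R_D = 11.9 − 4.1 × 5.32 = -9.89 V.
But -9.89 V < V_ov = 1.28 V, so the device is actually in triode.
In triode I_D = k_n[V_ov V_DS − ½ V_DS²] and I_D = (V_DD − V_DS)/R_D. Equating: 13.3 V_DS² − 35.05 V_DS + 11.9 = 0, giving V_DS = 0.4 V (the root below V_ov).
I_D = (11.9 − 0.4) / 5.32 = 2.16 mA.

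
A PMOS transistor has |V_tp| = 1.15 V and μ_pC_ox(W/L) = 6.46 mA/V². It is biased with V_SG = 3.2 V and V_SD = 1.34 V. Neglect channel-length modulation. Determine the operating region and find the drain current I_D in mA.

V_ov = V_SG − |V_tp| = 3.2 − 1.15 = 2.05 V.
Since V_SD = 1.34 V < V_ov = 2.05 V, the device is in the triode region.
I_D = k_p [V_ov · V_SD − ½ V_SD²] = 6.46 × [2.05 × 1.34 − 0.5 × 1.34²] = 11.9 mA.

Triode; I_D = 11.9 mA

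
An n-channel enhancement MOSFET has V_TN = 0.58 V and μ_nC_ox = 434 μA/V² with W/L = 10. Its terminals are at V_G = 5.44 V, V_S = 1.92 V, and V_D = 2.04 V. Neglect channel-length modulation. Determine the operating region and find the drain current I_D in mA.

V_GS = V_G − V_S = 5.44 − 1.92 = 3.52 V; V_DS = V_D − V_S = 2.04 − 1.92 = 0.12 V.
k_n = μ_nC_ox · (W/L) = 4.34 mA/V².
V_ov = V_GS − V_TN = 3.52 − 0.58 = 2.94 V.
Since V_DS = 0.12 V < V_ov = 2.94 V, the device is in the triode region.
I_D = k_n [V_ov · V_DS − ½ V_DS²] = 4.34 × [2.94 × 0.12 − 0.5 × 0.12²] = 1.5 mA.

Triode; I_D = 1.50 mA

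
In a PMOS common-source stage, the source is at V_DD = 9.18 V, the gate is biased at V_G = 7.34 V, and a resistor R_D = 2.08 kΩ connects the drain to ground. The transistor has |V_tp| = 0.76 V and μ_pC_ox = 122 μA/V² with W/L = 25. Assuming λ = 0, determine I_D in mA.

I_D = 1.78 mA

V_SG = V_DD − V_G = 9.18 − 7.34 = 1.84 V, so V_ov = 1.84 − 0.76 = 1.08 V.
k_p = μ_pC_ox · (W/L) = 3.05 mA/V².
Assume saturation: I_D = ½ k_p V_ov² = 0.5 × 3.05 × 1.08² = 1.78 mA, giving V_SD = V_DD − I_D R_D = 9.18 − 1.78 × 2.08 = 5.48 V.
V_SD = 5.48 V ≥ V_ov = 1.08 V, confirming saturation.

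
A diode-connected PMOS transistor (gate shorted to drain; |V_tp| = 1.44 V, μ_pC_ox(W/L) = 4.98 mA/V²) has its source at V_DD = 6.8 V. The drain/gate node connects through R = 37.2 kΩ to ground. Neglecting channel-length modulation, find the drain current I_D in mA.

With gate tied to drain, V_SG = V_SD ≥ V_SG − |V_tp|, so the device is in saturation.
KCL at the drain: ½ k_p (V_SG − |V_tp|)² = (V_DD − V_SG)/R.
Let x = V_SG − 1.44. Then 92.6 x² + x − 5.36 = 0, giving x = 0.235 V (positive root), so V_SG = 1.68 V.
I_D = (V_DD − V_SG)/R = (6.8 − 1.68) / 37.2 = 0.138 mA.

I_D = 0.138 mA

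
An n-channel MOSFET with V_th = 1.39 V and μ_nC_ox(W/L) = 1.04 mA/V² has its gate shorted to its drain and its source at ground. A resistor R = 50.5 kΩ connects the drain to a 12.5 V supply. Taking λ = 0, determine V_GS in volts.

With gate tied to drain, V_GS = V_DS ≥ V_GS − V_th, so the device is in saturation.
KCL at the drain: ½ k_n (V_GS − V_th)² = (V_DD − V_GS)/R.
Let x = V_GS − 1.39. Then 26.3 x² + x − 11.11 = 0, giving x = 0.632 V (positive root), so V_GS = 2.02 V.
I_D = (V_DD − V_GS)/R = (12.5 − 2.02) / 50.5 = 0.207 mA.

V_GS = 2.02 V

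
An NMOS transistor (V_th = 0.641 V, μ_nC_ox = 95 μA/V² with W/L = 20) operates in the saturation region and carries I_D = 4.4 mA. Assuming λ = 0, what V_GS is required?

k_n = μ_nC_ox · (W/L) = 1.9 mA/V².
In saturation I_D = ½ k_n (V_GS − V_th)², so V_GS − V_th = √(2 I_D / k_n) = √(2 × 4.4 / 1.9) = 2.15 V.
V_GS = 0.641 + 2.15 = 2.79 V.

V_GS = 2.79 V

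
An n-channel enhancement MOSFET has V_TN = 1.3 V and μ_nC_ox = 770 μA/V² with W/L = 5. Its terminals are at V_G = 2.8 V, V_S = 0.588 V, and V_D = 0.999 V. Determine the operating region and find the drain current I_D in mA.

V_GS = V_G − V_S = 2.8 − 0.588 = 2.21 V; V_DS = V_D − V_S = 0.999 − 0.588 = 0.411 V.
k_n = μ_nC_ox · (W/L) = 3.85 mA/V².
V_ov = V_GS − V_TN = 2.21 − 1.3 = 0.912 V.
Since V_DS = 0.411 V < V_ov = 0.912 V, the device is in the triode region.
I_D = k_n [V_ov · V_DS − ½ V_DS²] = 3.85 × [0.912 × 0.411 − 0.5 × 0.411²] = 1.12 mA.

Triode; I_D = 1.12 mA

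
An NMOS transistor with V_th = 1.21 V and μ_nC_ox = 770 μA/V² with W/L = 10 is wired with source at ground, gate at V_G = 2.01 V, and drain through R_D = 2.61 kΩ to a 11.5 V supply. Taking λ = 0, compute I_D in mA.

I_D = 2.46 mA

V_GS = V_G = 2.01 V, so V_ov = 2.01 − 1.21 = 0.8 V.
k_n = μ_nC_ox · (W/L) = 7.7 mA/V².
Assume saturation: I_D = ½ k_n V_ov² = 0.5 × 7.7 × 0.8² = 2.46 mA, giving V_DS = V_DD − I_D R_D = 11.5 − 2.46 × 2.61 = 5.07 V.
V_DS = 5.07 V ≥ V_ov = 0.8 V, confirming saturation.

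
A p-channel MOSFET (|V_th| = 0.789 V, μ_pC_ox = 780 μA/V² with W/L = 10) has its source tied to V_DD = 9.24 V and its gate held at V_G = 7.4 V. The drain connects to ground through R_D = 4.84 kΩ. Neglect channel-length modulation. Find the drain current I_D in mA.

V_SG = V_DD − V_G = 9.24 − 7.4 = 1.84 V, so V_ov = 1.84 − 0.789 = 1.05 V.
k_p = μ_pC_ox · (W/L) = 7.8 mA/V².
Assume saturation: I_D = ½ k_p V_ov² = 0.5 × 7.8 × 1.05² = 4.31 mA, giving V_SD = V_DD − I_D R_D = 9.24 − 4.31 × 4.84 = -11.6 V.
But -11.6 V < V_ov = 1.05 V, so the device is actually in triode.
In triode I_D = k_p[V_ov V_SD − ½ V_SD²] and I_D = (V_DD − V_SD)/R_D. Equating: 18.9 V_SD² − 40.68 V_SD + 9.24 = 0, giving V_SD = 0.258 V (the root below V_ov).
I_D = (9.24 − 0.258) / 4.84 = 1.86 mA.

I_D = 1.86 mA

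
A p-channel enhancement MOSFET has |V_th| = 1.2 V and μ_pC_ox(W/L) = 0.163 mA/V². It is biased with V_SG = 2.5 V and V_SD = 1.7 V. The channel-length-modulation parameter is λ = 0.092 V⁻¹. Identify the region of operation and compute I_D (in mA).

V_ov = V_SG − |V_th| = 2.5 − 1.2 = 1.3 V.
Since V_SD = 1.7 V ≥ V_ov = 1.3 V, the device is in saturation.
I_D = ½ k_p V_ov² (1 + λ V_SD) = 0.5 × 0.163 × 1.3² × (1 + 0.092 × 1.7) = 0.159 mA.

Saturation; I_D = 0.159 mA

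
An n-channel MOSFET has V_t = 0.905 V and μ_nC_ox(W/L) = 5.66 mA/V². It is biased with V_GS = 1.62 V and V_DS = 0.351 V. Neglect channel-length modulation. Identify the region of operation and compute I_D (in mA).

Triode; I_D = 1.07 mA

V_ov = V_GS − V_t = 1.62 − 0.905 = 0.715 V.
Since V_DS = 0.351 V < V_ov = 0.715 V, the device is in the triode region.
I_D = k_n [V_ov · V_DS − ½ V_DS²] = 5.66 × [0.715 × 0.351 − 0.5 × 0.351²] = 1.07 mA.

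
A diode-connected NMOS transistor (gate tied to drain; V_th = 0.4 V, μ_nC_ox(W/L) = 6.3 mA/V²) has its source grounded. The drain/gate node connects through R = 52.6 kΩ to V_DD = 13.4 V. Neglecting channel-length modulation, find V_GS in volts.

With gate tied to drain, V_GS = V_DS ≥ V_GS − V_th, so the device is in saturation.
KCL at the drain: ½ k_n (V_GS − V_th)² = (V_DD − V_GS)/R.
Let x = V_GS − 0.4. Then 166 x² + x − 13 = 0, giving x = 0.277 V (positive root), so V_GS = 0.677 V.
I_D = (V_DD − V_GS)/R = (13.4 − 0.677) / 52.6 = 0.242 mA.

V_GS = 0.677 V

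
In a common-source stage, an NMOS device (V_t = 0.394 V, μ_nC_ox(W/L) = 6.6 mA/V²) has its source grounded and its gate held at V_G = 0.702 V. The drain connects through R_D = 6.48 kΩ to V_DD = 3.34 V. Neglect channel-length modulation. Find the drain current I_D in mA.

V_GS = V_G = 0.702 V, so V_ov = 0.702 − 0.394 = 0.308 V.
Assume saturation: I_D = ½ k_n V_ov² = 0.5 × 6.6 × 0.308² = 0.313 mA, giving V_DS = V_DD − I_D R_D = 3.34 − 0.313 × 6.48 = 1.31 V.
V_DS = 1.31 V ≥ V_ov = 0.308 V, confirming saturation.

I_D = 0.313 mA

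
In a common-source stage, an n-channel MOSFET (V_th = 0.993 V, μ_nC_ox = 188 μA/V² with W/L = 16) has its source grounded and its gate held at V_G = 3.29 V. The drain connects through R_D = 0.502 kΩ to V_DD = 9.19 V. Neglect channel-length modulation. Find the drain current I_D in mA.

I_D = 7.94 mA

V_GS = V_G = 3.29 V, so V_ov = 3.29 − 0.993 = 2.3 V.
k_n = μ_nC_ox · (W/L) = 3.008 mA/V².
Assume saturation: I_D = ½ k_n V_ov² = 0.5 × 3.008 × 2.3² = 7.94 mA, giving V_DS = V_DD − I_D R_D = 9.19 − 7.94 × 0.502 = 5.21 V.
V_DS = 5.21 V ≥ V_ov = 2.3 V, confirming saturation.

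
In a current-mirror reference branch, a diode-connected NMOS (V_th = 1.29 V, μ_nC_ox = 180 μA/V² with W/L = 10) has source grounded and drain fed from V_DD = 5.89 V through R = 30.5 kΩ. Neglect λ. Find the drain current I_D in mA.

I_D = 0.138 mA

With gate tied to drain, V_GS = V_DS ≥ V_GS − V_th, so the device is in saturation.
k_n = μ_nC_ox · (W/L) = 1.8 mA/V².
KCL at the drain: ½ k_n (V_GS − V_th)² = (V_DD − V_GS)/R.
Let x = V_GS − 1.29. Then 27.4 x² + x − 4.6 = 0, giving x = 0.392 V (positive root), so V_GS = 1.68 V.
I_D = (V_DD − V_GS)/R = (5.89 − 1.68) / 30.5 = 0.138 mA.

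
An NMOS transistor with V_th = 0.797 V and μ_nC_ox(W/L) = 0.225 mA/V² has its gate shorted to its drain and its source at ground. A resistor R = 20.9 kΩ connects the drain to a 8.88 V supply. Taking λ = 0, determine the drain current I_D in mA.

With gate tied to drain, V_GS = V_DS ≥ V_GS − V_th, so the device is in saturation.
KCL at the drain: ½ k_n (V_GS − V_th)² = (V_DD − V_GS)/R.
Let x = V_GS − 0.797. Then 2.35 x² + x − 8.083 = 0, giving x = 1.65 V (positive root), so V_GS = 2.45 V.
I_D = (V_DD − V_GS)/R = (8.88 − 2.45) / 20.9 = 0.308 mA.

I_D = 0.308 mA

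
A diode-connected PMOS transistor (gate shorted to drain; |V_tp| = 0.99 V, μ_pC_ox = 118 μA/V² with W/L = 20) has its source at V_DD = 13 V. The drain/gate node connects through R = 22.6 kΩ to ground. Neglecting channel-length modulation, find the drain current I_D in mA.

I_D = 0.503 mA

With gate tied to drain, V_SG = V_SD ≥ V_SG − |V_tp|, so the device is in saturation.
k_p = μ_pC_ox · (W/L) = 2.36 mA/V².
KCL at the drain: ½ k_p (V_SG − |V_tp|)² = (V_DD − V_SG)/R.
Let x = V_SG − 0.99. Then 26.7 x² + x − 12.01 = 0, giving x = 0.653 V (positive root), so V_SG = 1.64 V.
I_D = (V_DD − V_SG)/R = (13 − 1.64) / 22.6 = 0.503 mA.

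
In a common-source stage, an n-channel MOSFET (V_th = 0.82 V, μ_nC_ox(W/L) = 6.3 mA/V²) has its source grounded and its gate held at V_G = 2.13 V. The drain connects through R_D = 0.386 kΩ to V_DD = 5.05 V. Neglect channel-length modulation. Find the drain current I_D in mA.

V_GS = V_G = 2.13 V, so V_ov = 2.13 − 0.82 = 1.31 V.
Assume saturation: I_D = ½ k_n V_ov² = 0.5 × 6.3 × 1.31² = 5.41 mA, giving V_DS = V_DD − I_D R_D = 5.05 − 5.41 × 0.386 = 2.96 V.
V_DS = 2.96 V ≥ V_ov = 1.31 V, confirming saturation.

I_D = 5.41 mA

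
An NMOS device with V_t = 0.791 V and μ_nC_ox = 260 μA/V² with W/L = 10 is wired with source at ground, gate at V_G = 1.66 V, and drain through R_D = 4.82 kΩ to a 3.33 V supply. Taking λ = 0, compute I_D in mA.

V_GS = V_G = 1.66 V, so V_ov = 1.66 − 0.791 = 0.869 V.
k_n = μ_nC_ox · (W/L) = 2.6 mA/V².
Assume saturation: I_D = ½ k_n V_ov² = 0.5 × 2.6 × 0.869² = 0.982 mA, giving V_DS = V_DD − I_D R_D = 3.33 − 0.982 × 4.82 = -1.4 V.
But -1.4 V < V_ov = 0.869 V, so the device is actually in triode.
In triode I_D = k_n[V_ov V_DS − ½ V_DS²] and I_D = (V_DD − V_DS)/R_D. Equating: 6.27 V_DS² − 11.89 V_DS + 3.33 = 0, giving V_DS = 0.342 V (the root below V_ov).
I_D = (3.33 − 0.342) / 4.82 = 0.62 mA.

I_D = 0.620 mA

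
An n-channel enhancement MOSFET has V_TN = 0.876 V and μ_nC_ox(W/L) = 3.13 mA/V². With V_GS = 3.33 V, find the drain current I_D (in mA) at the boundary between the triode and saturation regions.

I_D = 9.42 mA

At the boundary V_DS = V_ov = V_GS − V_TN = 3.33 − 0.876 = 2.45 V.
I_D = ½ k_n V_ov² = 0.5 × 3.13 × 2.45² = 9.42 mA.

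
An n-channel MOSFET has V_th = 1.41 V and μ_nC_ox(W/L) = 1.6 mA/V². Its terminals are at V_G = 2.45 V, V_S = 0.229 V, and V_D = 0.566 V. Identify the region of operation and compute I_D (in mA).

V_GS = V_G − V_S = 2.45 − 0.229 = 2.22 V; V_DS = V_D − V_S = 0.566 − 0.229 = 0.337 V.
V_ov = V_GS − V_th = 2.22 − 1.41 = 0.811 V.
Since V_DS = 0.337 V < V_ov = 0.811 V, the device is in the triode region.
I_D = k_n [V_ov · V_DS − ½ V_DS²] = 1.6 × [0.811 × 0.337 − 0.5 × 0.337²] = 0.346 mA.

Triode; I_D = 0.346 mA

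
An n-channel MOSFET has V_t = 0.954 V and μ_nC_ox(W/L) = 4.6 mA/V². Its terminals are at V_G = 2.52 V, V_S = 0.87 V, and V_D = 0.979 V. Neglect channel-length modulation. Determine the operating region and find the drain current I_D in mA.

Triode; I_D = 0.322 mA

V_GS = V_G − V_S = 2.52 − 0.87 = 1.65 V; V_DS = V_D − V_S = 0.979 − 0.87 = 0.109 V.
V_ov = V_GS − V_t = 1.65 − 0.954 = 0.696 V.
Since V_DS = 0.109 V < V_ov = 0.696 V, the device is in the triode region.
I_D = k_n [V_ov · V_DS − ½ V_DS²] = 4.6 × [0.696 × 0.109 − 0.5 × 0.109²] = 0.322 mA.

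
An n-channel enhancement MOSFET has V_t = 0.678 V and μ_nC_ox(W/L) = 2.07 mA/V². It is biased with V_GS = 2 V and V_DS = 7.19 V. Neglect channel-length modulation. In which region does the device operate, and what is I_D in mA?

Saturation; I_D = 1.81 mA

V_ov = V_GS − V_t = 2 − 0.678 = 1.32 V.
Since V_DS = 7.19 V ≥ V_ov = 1.32 V, the device is in saturation.
I_D = ½ k_n V_ov² = 0.5 × 2.07 × 1.32² = 1.81 mA.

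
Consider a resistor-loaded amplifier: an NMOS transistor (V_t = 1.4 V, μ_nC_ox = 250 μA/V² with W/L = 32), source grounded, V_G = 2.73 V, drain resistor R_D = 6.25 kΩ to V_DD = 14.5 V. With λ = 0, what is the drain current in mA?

I_D = 2.28 mA

V_GS = V_G = 2.73 V, so V_ov = 2.73 − 1.4 = 1.33 V.
k_n = μ_nC_ox · (W/L) = 8 mA/V².
Assume saturation: I_D = ½ k_n V_ov² = 0.5 × 8 × 1.33² = 7.08 mA, giving V_DS = V_DD − I_D R_D = 14.5 − 7.08 × 6.25 = -29.7 V.
But -29.7 V < V_ov = 1.33 V, so the device is actually in triode.
In triode I_D = k_n[V_ov V_DS − ½ V_DS²] and I_D = (V_DD − V_DS)/R_D. Equating: 25 V_DS² − 67.5 V_DS + 14.5 = 0, giving V_DS = 0.235 V (the root below V_ov).
I_D = (14.5 − 0.235) / 6.25 = 2.28 mA.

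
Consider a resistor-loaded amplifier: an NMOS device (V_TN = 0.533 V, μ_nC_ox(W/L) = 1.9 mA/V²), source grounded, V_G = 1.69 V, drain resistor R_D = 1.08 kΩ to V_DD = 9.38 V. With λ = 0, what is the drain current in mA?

I_D = 1.27 mA

V_GS = V_G = 1.69 V, so V_ov = 1.69 − 0.533 = 1.16 V.
Assume saturation: I_D = ½ k_n V_ov² = 0.5 × 1.9 × 1.16² = 1.27 mA, giving V_DS = V_DD − I_D R_D = 9.38 − 1.27 × 1.08 = 8.01 V.
V_DS = 8.01 V ≥ V_ov = 1.16 V, confirming saturation.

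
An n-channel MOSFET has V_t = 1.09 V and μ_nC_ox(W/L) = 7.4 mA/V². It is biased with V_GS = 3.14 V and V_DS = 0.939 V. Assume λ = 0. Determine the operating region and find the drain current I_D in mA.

V_ov = V_GS − V_t = 3.14 − 1.09 = 2.05 V.
Since V_DS = 0.939 V < V_ov = 2.05 V, the device is in the triode region.
I_D = k_n [V_ov · V_DS − ½ V_DS²] = 7.4 × [2.05 × 0.939 − 0.5 × 0.939²] = 11 mA.

Triode; I_D = 11.0 mA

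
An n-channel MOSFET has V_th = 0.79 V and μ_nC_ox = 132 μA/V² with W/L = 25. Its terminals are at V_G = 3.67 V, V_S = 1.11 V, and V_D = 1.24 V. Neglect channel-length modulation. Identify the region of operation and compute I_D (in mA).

Triode; I_D = 0.731 mA

V_GS = V_G − V_S = 3.67 − 1.11 = 2.56 V; V_DS = V_D − V_S = 1.24 − 1.11 = 0.13 V.
k_n = μ_nC_ox · (W/L) = 3.3 mA/V².
V_ov = V_GS − V_th = 2.56 − 0.79 = 1.77 V.
Since V_DS = 0.13 V < V_ov = 1.77 V, the device is in the triode region.
I_D = k_n [V_ov · V_DS − ½ V_DS²] = 3.3 × [1.77 × 0.13 − 0.5 × 0.13²] = 0.731 mA.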